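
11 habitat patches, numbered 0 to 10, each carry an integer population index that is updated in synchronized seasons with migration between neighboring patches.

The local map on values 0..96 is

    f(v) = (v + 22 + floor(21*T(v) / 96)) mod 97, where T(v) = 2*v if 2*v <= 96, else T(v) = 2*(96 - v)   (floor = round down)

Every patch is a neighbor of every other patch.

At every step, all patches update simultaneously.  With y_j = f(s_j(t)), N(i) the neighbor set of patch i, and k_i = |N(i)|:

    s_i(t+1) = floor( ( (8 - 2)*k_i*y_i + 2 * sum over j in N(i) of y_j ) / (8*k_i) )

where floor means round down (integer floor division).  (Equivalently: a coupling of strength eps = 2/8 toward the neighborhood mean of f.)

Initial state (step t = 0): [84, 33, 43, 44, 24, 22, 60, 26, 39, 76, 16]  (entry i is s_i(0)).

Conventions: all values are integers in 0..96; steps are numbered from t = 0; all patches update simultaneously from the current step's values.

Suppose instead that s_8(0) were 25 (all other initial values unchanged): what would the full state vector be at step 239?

Simulating step by step:
t=0: [84, 33, 43, 44, 24, 22, 60, 26, 25, 76, 16]
t=1: [23, 63, 73, 74, 53, 51, 13, 56, 54, 19, 45]
t=2: [55, 17, 21, 21, 82, 82, 44, 84, 83, 51, 77]
t=3: [80, 45, 49, 49, 21, 21, 73, 22, 21, 78, 19]
t=4: [22, 76, 79, 79, 51, 51, 19, 52, 51, 21, 49]
t=5: [54, 22, 24, 24, 82, 82, 51, 83, 82, 53, 82]
t=6: [80, 51, 53, 53, 22, 22, 79, 22, 22, 80, 22]
t=7: [23, 81, 81, 81, 52, 52, 22, 52, 52, 23, 52]
t=8: [56, 25, 25, 25, 84, 84, 55, 84, 84, 56, 84]
t=9: [82, 54, 54, 54, 23, 23, 81, 23, 23, 82, 23]
t=10: [24, 83, 83, 83, 54, 54, 23, 54, 54, 24, 54]
t=11: [57, 26, 26, 26, 85, 85, 56, 85, 85, 57, 85]
t=12: [82, 56, 56, 56, 23, 23, 82, 23, 23, 82, 23]
t=13: [24, 83, 83, 83, 54, 54, 24, 54, 54, 24, 54]
t=14: [57, 26, 26, 26, 85, 85, 57, 85, 85, 57, 85]
t=15: [82, 56, 56, 56, 23, 23, 82, 23, 23, 82, 23]

Answer: [57, 26, 26, 26, 85, 85, 57, 85, 85, 57, 85]
Key observation: The state at step 12, [82, 56, 56, 56, 23, 23, 82, 23, 23, 82, 23], reappears at step 15: the system is in a cycle of period 3 from step 12 on.  Therefore the state at step 239 equals the state at step 12 + ((239 - 12) mod 3) = 14, which is [57, 26, 26, 26, 85, 85, 57, 85, 85, 57, 85].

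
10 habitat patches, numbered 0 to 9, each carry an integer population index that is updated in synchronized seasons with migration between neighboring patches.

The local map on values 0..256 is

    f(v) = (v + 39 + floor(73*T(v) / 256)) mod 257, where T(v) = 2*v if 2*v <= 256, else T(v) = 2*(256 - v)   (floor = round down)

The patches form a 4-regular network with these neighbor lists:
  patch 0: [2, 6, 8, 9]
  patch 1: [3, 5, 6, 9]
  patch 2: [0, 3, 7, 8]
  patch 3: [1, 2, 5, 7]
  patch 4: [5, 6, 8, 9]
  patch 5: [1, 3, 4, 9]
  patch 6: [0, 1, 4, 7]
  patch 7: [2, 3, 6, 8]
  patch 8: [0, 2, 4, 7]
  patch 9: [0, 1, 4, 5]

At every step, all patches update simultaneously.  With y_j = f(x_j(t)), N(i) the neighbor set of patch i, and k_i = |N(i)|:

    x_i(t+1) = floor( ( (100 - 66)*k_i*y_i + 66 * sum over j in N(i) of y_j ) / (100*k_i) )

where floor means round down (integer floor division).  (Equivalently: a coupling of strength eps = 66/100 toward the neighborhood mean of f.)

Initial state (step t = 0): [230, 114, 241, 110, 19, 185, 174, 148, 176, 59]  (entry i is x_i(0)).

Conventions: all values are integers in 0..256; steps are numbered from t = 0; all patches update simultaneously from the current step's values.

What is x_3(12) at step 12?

Answer: x_3(12) = 18

Derivation:
t=0: [230, 114, 241, 110, 19, 185, 174, 148, 176, 59]
t=1: [36, 132, 91, 154, 46, 106, 93, 125, 62, 97]
t=2: [146, 219, 179, 227, 156, 200, 175, 204, 148, 172]
t=3: [126, 14, 89, 17, 129, 53, 89, 51, 169, 88]
t=4: [168, 109, 129, 101, 160, 130, 168, 109, 127, 168]
t=5: [78, 143, 188, 215, 164, 190, 111, 182, 196, 115]
t=6: [129, 159, 35, 51, 161, 125, 182, 43, 75, 185]
t=7: [124, 146, 134, 153, 153, 184, 142, 97, 167, 164]
t=8: [244, 209, 235, 198, 211, 167, 235, 228, 238, 208]
t=9: [27, 57, 26, 58, 60, 97, 24, 24, 27, 59]
t=10: [88, 130, 87, 122, 124, 151, 94, 86, 88, 132]
t=11: [188, 231, 184, 216, 219, 240, 199, 185, 185, 230]
t=12: [11, 24, 9, 18, 20, 26, 14, 10, 9, 23]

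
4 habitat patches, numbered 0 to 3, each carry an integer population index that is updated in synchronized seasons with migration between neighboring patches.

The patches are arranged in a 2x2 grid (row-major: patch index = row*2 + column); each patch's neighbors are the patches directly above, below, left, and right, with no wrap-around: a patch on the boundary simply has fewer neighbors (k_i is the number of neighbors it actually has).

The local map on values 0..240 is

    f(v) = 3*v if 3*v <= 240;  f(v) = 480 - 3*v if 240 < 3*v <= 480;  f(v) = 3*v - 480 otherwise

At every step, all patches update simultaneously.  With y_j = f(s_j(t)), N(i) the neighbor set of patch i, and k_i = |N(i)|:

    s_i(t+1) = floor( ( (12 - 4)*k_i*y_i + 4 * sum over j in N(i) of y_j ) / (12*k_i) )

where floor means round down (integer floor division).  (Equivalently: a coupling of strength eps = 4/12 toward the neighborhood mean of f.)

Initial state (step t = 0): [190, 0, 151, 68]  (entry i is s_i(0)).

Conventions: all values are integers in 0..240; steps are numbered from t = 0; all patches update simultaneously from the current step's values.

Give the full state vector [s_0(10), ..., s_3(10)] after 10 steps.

Simulating step by step:
t=0: [190, 0, 151, 68]
t=1: [64, 49, 67, 140]
t=2: [186, 140, 176, 98]
t=3: [70, 84, 76, 142]
t=4: [216, 196, 196, 112]
t=5: [148, 124, 124, 132]
t=6: [60, 92, 92, 92]
t=7: [188, 200, 200, 204]
t=8: [96, 116, 116, 128]
t=9: [172, 136, 136, 108]
t=10: [48, 80, 80, 128]

Answer: [48, 80, 80, 128]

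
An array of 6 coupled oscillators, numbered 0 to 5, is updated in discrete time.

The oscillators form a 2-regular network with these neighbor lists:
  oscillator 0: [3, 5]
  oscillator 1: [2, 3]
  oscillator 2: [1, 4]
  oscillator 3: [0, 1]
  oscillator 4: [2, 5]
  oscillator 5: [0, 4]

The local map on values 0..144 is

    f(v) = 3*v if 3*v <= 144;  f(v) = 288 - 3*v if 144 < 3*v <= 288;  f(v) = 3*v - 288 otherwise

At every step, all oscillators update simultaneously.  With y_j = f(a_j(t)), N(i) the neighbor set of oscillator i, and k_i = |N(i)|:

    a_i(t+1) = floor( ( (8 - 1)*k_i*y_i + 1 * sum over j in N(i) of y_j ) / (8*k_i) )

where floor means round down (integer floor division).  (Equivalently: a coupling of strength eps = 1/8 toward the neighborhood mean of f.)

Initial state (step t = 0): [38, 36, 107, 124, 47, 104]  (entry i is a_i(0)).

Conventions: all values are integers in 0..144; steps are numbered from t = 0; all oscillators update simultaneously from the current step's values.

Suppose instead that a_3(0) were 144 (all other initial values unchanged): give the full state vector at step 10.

Simulating step by step:
t=0: [38, 36, 107, 144, 47, 104]
t=1: [110, 105, 44, 139, 126, 36]
t=2: [51, 39, 122, 117, 93, 102]
t=3: [123, 111, 76, 70, 13, 24]
t=4: [80, 48, 57, 76, 42, 70]
t=5: [50, 137, 119, 64, 122, 79]
t=6: [129, 117, 72, 100, 75, 58]
t=7: [94, 60, 70, 20, 66, 109]
t=8: [11, 103, 80, 59, 86, 40]
t=9: [43, 28, 45, 100, 36, 108]
t=10: [115, 82, 130, 23, 105, 46]

Answer: [115, 82, 130, 23, 105, 46]
Key observation: This trace re-runs the system from the modified initial state.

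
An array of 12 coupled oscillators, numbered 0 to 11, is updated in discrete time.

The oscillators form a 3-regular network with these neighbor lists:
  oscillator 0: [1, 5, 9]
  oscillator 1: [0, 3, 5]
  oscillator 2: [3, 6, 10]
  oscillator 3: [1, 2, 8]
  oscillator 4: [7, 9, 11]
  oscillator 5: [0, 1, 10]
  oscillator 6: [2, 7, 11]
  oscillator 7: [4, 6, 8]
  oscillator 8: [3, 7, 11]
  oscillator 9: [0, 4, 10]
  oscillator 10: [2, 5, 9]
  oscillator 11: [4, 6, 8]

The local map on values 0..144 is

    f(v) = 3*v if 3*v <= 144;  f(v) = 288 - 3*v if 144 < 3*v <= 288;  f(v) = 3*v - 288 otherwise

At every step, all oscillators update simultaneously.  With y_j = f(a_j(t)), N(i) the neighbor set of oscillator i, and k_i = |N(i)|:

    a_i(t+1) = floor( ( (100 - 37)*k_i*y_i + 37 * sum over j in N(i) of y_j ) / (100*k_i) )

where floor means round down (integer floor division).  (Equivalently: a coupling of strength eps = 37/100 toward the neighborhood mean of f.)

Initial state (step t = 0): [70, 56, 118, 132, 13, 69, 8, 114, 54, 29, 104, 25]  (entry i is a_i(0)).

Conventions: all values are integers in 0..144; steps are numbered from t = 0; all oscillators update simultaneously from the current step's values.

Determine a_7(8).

Simulating step by step:
t=0: [70, 56, 118, 132, 13, 69, 8, 114, 54, 29, 104, 25]
t=1: [84, 108, 60, 106, 51, 78, 39, 57, 108, 72, 43, 70]
t=2: [42, 37, 102, 41, 117, 58, 111, 109, 50, 82, 110, 84]
t=3: [112, 114, 37, 110, 54, 106, 39, 54, 111, 54, 47, 53]
t=4: [56, 48, 106, 52, 126, 48, 118, 114, 64, 118, 121, 116]
t=5: [119, 139, 52, 116, 78, 132, 59, 65, 90, 76, 76, 68]
t=6: [80, 110, 111, 72, 63, 99, 108, 81, 40, 60, 74, 75]
t=7: [49, 42, 49, 70, 89, 24, 41, 59, 97, 94, 61, 71]
t=8: [113, 115, 126, 82, 36, 91, 117, 88, 34, 36, 93, 65]

Answer: a_7(8) = 88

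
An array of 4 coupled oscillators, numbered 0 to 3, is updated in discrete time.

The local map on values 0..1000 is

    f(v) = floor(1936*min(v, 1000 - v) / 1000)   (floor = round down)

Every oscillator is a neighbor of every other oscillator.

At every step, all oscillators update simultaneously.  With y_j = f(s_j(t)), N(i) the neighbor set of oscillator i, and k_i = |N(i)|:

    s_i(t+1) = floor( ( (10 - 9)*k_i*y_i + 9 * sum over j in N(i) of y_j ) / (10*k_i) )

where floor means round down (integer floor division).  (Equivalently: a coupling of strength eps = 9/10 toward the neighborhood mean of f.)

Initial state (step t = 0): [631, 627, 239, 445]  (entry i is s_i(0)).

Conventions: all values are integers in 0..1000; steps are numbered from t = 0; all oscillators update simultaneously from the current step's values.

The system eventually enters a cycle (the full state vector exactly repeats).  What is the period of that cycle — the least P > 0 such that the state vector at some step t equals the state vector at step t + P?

Simulating step by step:
t=0: [631, 627, 239, 445]
t=1: [684, 683, 735, 655]
t=2: [599, 598, 618, 587]
t=3: [772, 772, 779, 767]
t=4: [439, 439, 442, 437]
t=5: [849, 849, 848, 850]
t=6: [292, 292, 291, 292]
t=7: [564, 564, 564, 564]
t=8: [844, 844, 844, 844]
t=9: [302, 302, 302, 302]
t=10: [584, 584, 584, 584]
t=11: [805, 805, 805, 805]
t=12: [377, 377, 377, 377]
t=13: [729, 729, 729, 729]
t=14: [524, 524, 524, 524]
t=15: [921, 921, 921, 921]
t=16: [152, 152, 152, 152]
t=17: [294, 294, 294, 294]
t=18: [569, 569, 569, 569]
t=19: [834, 834, 834, 834]
t=20: [321, 321, 321, 321]
t=21: [621, 621, 621, 621]
t=22: [733, 733, 733, 733]
t=23: [516, 516, 516, 516]
t=24: [937, 937, 937, 937]
t=25: [121, 121, 121, 121]
t=26: [234, 234, 234, 234]
t=27: [453, 453, 453, 453]
t=28: [877, 877, 877, 877]
t=29: [238, 238, 238, 238]
t=30: [460, 460, 460, 460]
t=31: [890, 890, 890, 890]
t=32: [212, 212, 212, 212]
t=33: [410, 410, 410, 410]
t=34: [793, 793, 793, 793]
t=35: [400, 400, 400, 400]
t=36: [774, 774, 774, 774]
t=37: [437, 437, 437, 437]
t=38: [846, 846, 846, 846]
t=39: [298, 298, 298, 298]
t=40: [576, 576, 576, 576]
t=41: [820, 820, 820, 820]
t=42: [348, 348, 348, 348]
t=43: [673, 673, 673, 673]
t=44: [633, 633, 633, 633]
t=45: [710, 710, 710, 710]
t=46: [561, 561, 561, 561]
t=47: [849, 849, 849, 849]
t=48: [292, 292, 292, 292]
t=49: [565, 565, 565, 565]
t=50: [842, 842, 842, 842]
t=51: [305, 305, 305, 305]
t=52: [590, 590, 590, 590]
t=53: [793, 793, 793, 793]

Answer: 19
Key observation: The state at step 34, [793, 793, 793, 793], reappears at step 53 — and no state repeats earlier — so the cycle the system enters has period 19.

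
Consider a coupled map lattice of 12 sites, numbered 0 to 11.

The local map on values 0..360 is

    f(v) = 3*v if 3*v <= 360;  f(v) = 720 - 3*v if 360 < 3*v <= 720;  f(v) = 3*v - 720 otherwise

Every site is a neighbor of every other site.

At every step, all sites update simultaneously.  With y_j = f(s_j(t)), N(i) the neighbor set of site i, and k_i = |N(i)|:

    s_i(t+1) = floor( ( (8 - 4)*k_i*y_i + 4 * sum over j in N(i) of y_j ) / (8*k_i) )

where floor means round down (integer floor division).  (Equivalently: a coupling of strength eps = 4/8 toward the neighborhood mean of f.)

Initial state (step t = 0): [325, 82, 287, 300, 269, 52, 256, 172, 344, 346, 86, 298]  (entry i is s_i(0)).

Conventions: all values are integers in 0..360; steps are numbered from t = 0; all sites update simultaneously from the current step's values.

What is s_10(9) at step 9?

Simulating step by step:
t=0: [325, 82, 287, 300, 269, 52, 256, 172, 344, 346, 86, 298]
t=1: [224, 219, 172, 189, 147, 179, 129, 200, 249, 252, 225, 187]
t=2: [96, 103, 167, 144, 201, 158, 226, 129, 87, 91, 95, 147]
t=3: [264, 274, 233, 264, 186, 245, 152, 285, 252, 257, 263, 260]
t=4: [80, 94, 57, 80, 121, 54, 168, 109, 64, 71, 79, 75]
t=5: [239, 258, 207, 239, 292, 203, 228, 278, 217, 226, 237, 232]
t=6: [34, 57, 77, 34, 103, 83, 49, 84, 64, 51, 36, 43]
t=7: [143, 175, 202, 143, 237, 210, 164, 212, 184, 167, 146, 156]
t=8: [233, 189, 152, 233, 105, 141, 204, 139, 177, 200, 229, 215]
t=9: [95, 155, 206, 95, 229, 221, 135, 224, 172, 140, 101, 120]

Answer: s_10(9) = 101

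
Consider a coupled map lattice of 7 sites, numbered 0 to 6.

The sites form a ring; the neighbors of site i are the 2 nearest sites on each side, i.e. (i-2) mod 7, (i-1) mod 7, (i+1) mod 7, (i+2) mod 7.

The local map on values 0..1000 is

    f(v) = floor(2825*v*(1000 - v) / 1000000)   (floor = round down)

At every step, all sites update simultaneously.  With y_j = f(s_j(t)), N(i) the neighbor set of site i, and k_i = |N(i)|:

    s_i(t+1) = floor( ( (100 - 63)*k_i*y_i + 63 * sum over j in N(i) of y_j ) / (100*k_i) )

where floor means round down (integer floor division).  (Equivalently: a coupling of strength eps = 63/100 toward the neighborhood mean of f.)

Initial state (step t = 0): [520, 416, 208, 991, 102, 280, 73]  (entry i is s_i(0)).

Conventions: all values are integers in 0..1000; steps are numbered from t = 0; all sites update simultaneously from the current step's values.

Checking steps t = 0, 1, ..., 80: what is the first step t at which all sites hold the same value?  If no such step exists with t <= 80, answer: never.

Simulating step by step:
t=0: [520, 416, 208, 991, 102, 280, 73]  (not all equal)
t=1: [561, 472, 435, 320, 292, 396, 420]  (not all equal)
t=2: [692, 684, 665, 645, 636, 656, 673]  (not all equal)
t=3: [616, 619, 628, 637, 640, 632, 623]  (not all equal)
t=4: [663, 662, 659, 656, 655, 657, 661]  (not all equal)
t=5: [632, 633, 634, 635, 636, 635, 633]  (not all equal)
t=6: [655, 655, 655, 654, 654, 654, 655]  (not all equal)
t=7: [638, 638, 638, 638, 638, 638, 638]  (all equal)

Answer: 7
Key observation: Synchronization is absorbing here: once all sites are equal they stay equal, and step 7 is the first all-equal step.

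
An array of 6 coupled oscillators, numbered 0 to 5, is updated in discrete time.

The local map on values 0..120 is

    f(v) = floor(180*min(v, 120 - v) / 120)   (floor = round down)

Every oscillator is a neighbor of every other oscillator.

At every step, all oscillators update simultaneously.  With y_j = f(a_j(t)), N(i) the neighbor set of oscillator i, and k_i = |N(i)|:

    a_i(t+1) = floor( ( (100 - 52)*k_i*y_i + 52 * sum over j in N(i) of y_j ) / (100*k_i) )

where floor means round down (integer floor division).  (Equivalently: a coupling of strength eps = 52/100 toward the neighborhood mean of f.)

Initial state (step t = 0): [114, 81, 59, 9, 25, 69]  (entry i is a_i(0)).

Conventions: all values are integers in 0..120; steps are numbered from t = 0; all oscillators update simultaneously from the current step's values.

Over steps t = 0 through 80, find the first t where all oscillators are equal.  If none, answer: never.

Simulating step by step:
t=0: [114, 81, 59, 9, 25, 69]  (not all equal)
t=1: [32, 51, 62, 34, 43, 57]  (not all equal)
t=2: [60, 71, 75, 61, 66, 74]  (not all equal)
t=3: [82, 76, 73, 81, 79, 74]  (not all equal)
t=4: [61, 64, 65, 61, 62, 65]  (not all equal)
t=5: [86, 84, 83, 86, 85, 83]  (not all equal)
t=6: [52, 53, 53, 52, 52, 53]  (not all equal)
t=7: [78, 78, 78, 78, 78, 78]  (all equal)

Answer: 7
Key observation: Synchronization is absorbing here: once all oscillators are equal they stay equal, and step 7 is the first all-equal step.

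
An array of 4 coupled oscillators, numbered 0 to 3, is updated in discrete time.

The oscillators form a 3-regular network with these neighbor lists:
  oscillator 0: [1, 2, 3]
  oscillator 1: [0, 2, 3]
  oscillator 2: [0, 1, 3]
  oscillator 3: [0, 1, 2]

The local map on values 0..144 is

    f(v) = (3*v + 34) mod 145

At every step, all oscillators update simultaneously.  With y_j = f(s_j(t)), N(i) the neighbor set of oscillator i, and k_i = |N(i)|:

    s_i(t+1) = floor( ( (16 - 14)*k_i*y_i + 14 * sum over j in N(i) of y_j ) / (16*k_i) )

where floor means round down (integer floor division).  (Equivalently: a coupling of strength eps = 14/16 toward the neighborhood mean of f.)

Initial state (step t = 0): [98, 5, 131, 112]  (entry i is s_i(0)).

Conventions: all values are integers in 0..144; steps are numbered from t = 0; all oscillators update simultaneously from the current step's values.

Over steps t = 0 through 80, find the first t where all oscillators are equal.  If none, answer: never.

Simulating step by step:
t=0: [98, 5, 131, 112]  (not all equal)
t=1: [82, 80, 65, 75]  (not all equal)
t=2: [112, 113, 120, 115]  (not all equal)
t=3: [90, 90, 86, 89]  (not all equal)
t=4: [9, 9, 11, 10]  (not all equal)
t=5: [63, 63, 62, 63]  (not all equal)
t=6: [77, 77, 77, 77]  (all equal)

Answer: 6
Key observation: Synchronization is absorbing here: once all oscillators are equal they stay equal, and step 6 is the first all-equal step.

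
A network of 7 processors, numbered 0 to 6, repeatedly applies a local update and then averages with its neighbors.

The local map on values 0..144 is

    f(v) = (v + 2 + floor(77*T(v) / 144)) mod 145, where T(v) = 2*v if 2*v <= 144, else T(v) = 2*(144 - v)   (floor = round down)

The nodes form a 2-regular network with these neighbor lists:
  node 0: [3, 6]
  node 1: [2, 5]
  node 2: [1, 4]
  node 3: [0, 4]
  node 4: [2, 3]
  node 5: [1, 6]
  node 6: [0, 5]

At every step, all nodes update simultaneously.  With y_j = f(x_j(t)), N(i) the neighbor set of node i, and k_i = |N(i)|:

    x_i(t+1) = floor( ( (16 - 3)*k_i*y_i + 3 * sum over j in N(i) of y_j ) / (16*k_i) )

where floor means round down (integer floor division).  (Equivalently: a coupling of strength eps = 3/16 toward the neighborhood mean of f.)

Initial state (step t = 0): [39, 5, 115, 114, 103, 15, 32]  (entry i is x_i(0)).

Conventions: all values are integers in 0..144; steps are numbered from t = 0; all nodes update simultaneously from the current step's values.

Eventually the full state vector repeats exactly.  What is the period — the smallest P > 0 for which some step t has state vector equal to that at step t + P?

Simulating step by step:
t=0: [39, 5, 115, 114, 103, 15, 32]
t=1: [73, 13, 3, 10, 3, 34, 66]
t=2: [19, 30, 9, 19, 9, 74, 119]
t=3: [37, 54, 24, 39, 21, 10, 5]
t=4: [72, 98, 56, 78, 49, 29, 19]
t=5: [9, 20, 105, 14, 95, 54, 39]
t=6: [26, 45, 6, 26, 6, 103, 79]
t=7: [50, 78, 21, 51, 17, 11, 9]
t=8: [97, 10, 40, 100, 44, 21, 28]
t=9: [9, 29, 79, 12, 83, 44, 52]
t=10: [28, 59, 10, 23, 6, 91, 99]
t=11: [52, 103, 30, 46, 18, 15, 9]
t=12: [99, 11, 55, 92, 46, 28, 29]
t=13: [9, 35, 104, 12, 89, 56, 56]
t=14: [29, 71, 9, 23, 5, 112, 107]
t=15: [55, 4, 17, 46, 16, 3, 8]
t=16: [104, 12, 34, 92, 41, 9, 26]
t=17: [7, 29, 69, 11, 77, 23, 46]
t=18: [24, 68, 123, 21, 19, 54, 84]
t=19: [46, 126, 18, 45, 37, 105, 19]
t=20: [91, 5, 39, 93, 75, 6, 42]
t=21: [11, 18, 68, 4, 12, 20, 73]
t=22: [20, 49, 121, 12, 35, 39, 10]
t=23: [39, 91, 18, 32, 62, 78, 29]
t=24: [78, 7, 44, 75, 115, 10, 58]
t=25: [15, 23, 77, 4, 11, 30, 101]
t=26: [28, 46, 10, 13, 20, 56, 11]
t=27: [52, 91, 31, 32, 39, 106, 36]
t=28: [102, 9, 61, 73, 79, 9, 72]
t=29: [3, 30, 106, 4, 16, 18, 7]
t=30: [8, 55, 11, 12, 29, 39, 17]
t=31: [20, 103, 36, 28, 55, 80, 39]
t=32: [48, 10, 72, 62, 106, 12, 71]
t=33: [94, 20, 7, 115, 15, 23, 14]
t=34: [6, 41, 20, 5, 28, 46, 29]
t=35: [18, 83, 48, 16, 53, 92, 60]
t=36: [46, 13, 92, 42, 102, 15, 106]
t=37: [87, 26, 6, 80, 11, 29, 14]
t=38: [6, 51, 18, 6, 21, 58, 30]
t=39: [18, 102, 45, 16, 41, 115, 64]
t=40: [47, 11, 85, 40, 82, 15, 112]
t=41: [88, 23, 6, 78, 12, 29, 14]
t=42: [6, 46, 18, 6, 22, 57, 30]
t=43: [18, 93, 45, 17, 43, 111, 64]
t=44: [47, 12, 86, 42, 85, 15, 112]
t=45: [88, 24, 6, 81, 12, 29, 14]
t=46: [6, 48, 18, 6, 22, 57, 30]
t=47: [18, 96, 45, 17, 43, 112, 64]
t=48: [47, 12, 86, 42, 85, 15, 112]

Answer: 4
Key observation: The state at step 44, [47, 12, 86, 42, 85, 15, 112], reappears at step 48 — and no state repeats earlier — so the cycle the system enters has period 4.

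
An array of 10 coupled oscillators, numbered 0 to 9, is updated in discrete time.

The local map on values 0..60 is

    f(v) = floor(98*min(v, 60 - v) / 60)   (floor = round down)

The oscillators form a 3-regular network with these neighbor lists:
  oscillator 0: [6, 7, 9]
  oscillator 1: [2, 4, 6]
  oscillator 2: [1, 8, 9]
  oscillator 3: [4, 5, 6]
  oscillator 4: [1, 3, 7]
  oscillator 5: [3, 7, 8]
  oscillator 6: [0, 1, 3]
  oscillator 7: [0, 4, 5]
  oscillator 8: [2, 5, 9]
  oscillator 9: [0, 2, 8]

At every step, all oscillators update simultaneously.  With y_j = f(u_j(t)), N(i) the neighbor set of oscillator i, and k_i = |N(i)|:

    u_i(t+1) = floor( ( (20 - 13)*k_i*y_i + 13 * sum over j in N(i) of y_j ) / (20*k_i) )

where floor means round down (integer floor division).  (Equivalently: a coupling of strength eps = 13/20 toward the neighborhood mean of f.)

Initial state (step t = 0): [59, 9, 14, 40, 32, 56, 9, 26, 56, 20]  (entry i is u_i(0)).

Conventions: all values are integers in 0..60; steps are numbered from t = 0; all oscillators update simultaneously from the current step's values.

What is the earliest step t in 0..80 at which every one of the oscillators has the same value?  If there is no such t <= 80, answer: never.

Answer: 15
Key observation: Synchronization is absorbing here: once all oscillators are equal they stay equal, and step 15 is the first all-equal step.

Derivation:
t=0: [59, 9, 14, 40, 32, 56, 9, 26, 56, 20]  (not all equal)
t=1: [19, 22, 18, 25, 34, 19, 15, 25, 15, 17]  (not all equal)
t=2: [30, 32, 28, 35, 39, 33, 31, 36, 27, 27]  (not all equal)
t=3: [45, 43, 44, 41, 38, 42, 45, 41, 44, 45]  (not all equal)
t=4: [25, 27, 25, 29, 31, 29, 26, 29, 26, 24]  (not all equal)
t=5: [41, 43, 41, 45, 46, 45, 43, 45, 42, 40]  (not all equal)
t=6: [28, 26, 29, 24, 23, 25, 27, 25, 29, 30]  (not all equal)
t=7: [44, 42, 46, 39, 39, 41, 42, 40, 45, 47]  (not all equal)
t=8: [26, 28, 23, 32, 32, 30, 29, 30, 24, 22]  (not all equal)
t=9: [43, 43, 38, 46, 45, 45, 45, 46, 39, 37]  (not all equal)
t=10: [27, 27, 33, 23, 23, 25, 24, 23, 32, 33]  (not all equal)
t=11: [41, 41, 44, 38, 38, 39, 40, 39, 43, 44]  (not all equal)
t=12: [30, 31, 27, 34, 33, 32, 32, 33, 28, 27]  (not all equal)
t=13: [45, 45, 44, 43, 44, 44, 45, 45, 44, 45]  (not all equal)
t=14: [24, 24, 25, 25, 25, 25, 24, 24, 25, 24]  (not all equal)
t=15: [39, 39, 39, 39, 39, 39, 39, 39, 39, 39]  (all equal)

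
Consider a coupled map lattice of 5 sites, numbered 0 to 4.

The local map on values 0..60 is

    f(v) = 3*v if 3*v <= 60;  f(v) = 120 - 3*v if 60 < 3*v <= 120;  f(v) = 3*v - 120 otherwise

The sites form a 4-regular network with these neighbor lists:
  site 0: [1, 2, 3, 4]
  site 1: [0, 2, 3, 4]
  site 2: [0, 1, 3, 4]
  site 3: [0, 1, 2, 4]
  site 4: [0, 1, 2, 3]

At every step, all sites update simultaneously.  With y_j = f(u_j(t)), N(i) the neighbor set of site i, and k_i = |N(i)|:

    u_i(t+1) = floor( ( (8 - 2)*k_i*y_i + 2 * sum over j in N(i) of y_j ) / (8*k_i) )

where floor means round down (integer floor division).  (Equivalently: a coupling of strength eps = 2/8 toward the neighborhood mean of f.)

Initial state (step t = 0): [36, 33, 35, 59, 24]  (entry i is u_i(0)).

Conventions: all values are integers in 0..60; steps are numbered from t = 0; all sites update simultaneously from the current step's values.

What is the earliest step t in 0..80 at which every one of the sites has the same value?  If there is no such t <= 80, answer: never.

Simulating step by step:
t=0: [36, 33, 35, 59, 24]  (not all equal)
t=1: [17, 24, 19, 48, 42]  (not all equal)
t=2: [46, 44, 50, 28, 15]  (not all equal)
t=3: [21, 17, 29, 33, 39]  (not all equal)
t=4: [49, 45, 33, 24, 12]  (not all equal)
t=5: [27, 19, 23, 42, 33]  (not all equal)
t=6: [37, 50, 45, 15, 25]  (not all equal)
t=7: [15, 29, 19, 39, 39]  (not all equal)
t=8: [39, 31, 48, 10, 10]  (not all equal)
t=9: [9, 25, 23, 27, 27]  (not all equal)
t=10: [31, 43, 47, 39, 39]  (not all equal)
t=11: [22, 10, 18, 6, 6]  (not all equal)
t=12: [48, 31, 48, 23, 23]  (not all equal)
t=13: [27, 29, 27, 46, 46]  (not all equal)
t=14: [36, 31, 36, 21, 21]  (not all equal)
t=15: [18, 28, 18, 49, 49]  (not all equal)
t=16: [49, 37, 49, 30, 30]  (not all equal)
t=17: [26, 13, 26, 28, 28]  (not all equal)
t=18: [41, 39, 41, 36, 36]  (not all equal)
t=19: [4, 4, 4, 10, 10]  (not all equal)
t=20: [14, 14, 14, 26, 26]  (not all equal)
t=21: [42, 42, 42, 42, 42]  (all equal)

Answer: 21
Key observation: Synchronization is absorbing here: once all sites are equal they stay equal, and step 21 is the first all-equal step.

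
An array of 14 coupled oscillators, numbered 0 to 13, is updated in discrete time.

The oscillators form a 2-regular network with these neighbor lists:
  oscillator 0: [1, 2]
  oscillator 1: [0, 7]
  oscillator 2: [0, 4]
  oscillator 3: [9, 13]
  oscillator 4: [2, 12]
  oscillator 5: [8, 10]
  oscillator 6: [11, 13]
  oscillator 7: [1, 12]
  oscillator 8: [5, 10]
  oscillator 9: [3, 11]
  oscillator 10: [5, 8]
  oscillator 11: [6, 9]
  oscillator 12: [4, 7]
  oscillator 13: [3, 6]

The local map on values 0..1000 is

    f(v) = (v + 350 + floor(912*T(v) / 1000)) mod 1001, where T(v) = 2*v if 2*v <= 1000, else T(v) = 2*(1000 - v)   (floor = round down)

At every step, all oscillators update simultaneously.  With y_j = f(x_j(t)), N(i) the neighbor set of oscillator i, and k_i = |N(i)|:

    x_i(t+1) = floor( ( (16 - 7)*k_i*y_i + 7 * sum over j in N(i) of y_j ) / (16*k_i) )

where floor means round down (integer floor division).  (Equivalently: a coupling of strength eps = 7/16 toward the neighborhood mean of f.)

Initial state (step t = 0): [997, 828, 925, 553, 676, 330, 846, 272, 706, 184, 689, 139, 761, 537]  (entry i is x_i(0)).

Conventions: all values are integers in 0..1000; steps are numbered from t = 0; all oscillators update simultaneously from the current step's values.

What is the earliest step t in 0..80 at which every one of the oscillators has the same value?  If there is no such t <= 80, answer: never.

Simulating step by step:
t=0: [997, 828, 925, 553, 676, 330, 846, 272, 706, 184, 689, 139, 761, 537]  (not all equal)
t=1: [394, 378, 441, 753, 554, 419, 589, 292, 526, 807, 530, 711, 466, 671]  (not all equal)
t=2: [480, 372, 591, 557, 677, 621, 650, 333, 693, 534, 692, 591, 567, 619]  (not all equal)
t=3: [633, 441, 674, 706, 650, 634, 653, 404, 614, 718, 614, 685, 594, 667]  (not all equal)
t=4: [631, 583, 628, 595, 642, 657, 625, 554, 663, 589, 663, 607, 630, 618]  (not all equal)
t=5: [661, 688, 651, 678, 647, 628, 662, 696, 627, 682, 627, 672, 664, 666]  (not all equal)
t=6: [624, 609, 634, 615, 635, 655, 624, 606, 655, 613, 655, 619, 622, 622]  (not all equal)
t=7: [659, 668, 651, 664, 651, 633, 659, 669, 633, 665, 633, 662, 660, 660]  (not all equal)
t=8: [629, 623, 634, 625, 634, 651, 628, 622, 651, 625, 651, 627, 628, 628]  (not all equal)
t=9: [654, 658, 650, 657, 651, 636, 655, 658, 636, 657, 636, 656, 655, 655]  (not all equal)
t=10: [633, 630, 636, 631, 635, 648, 632, 630, 648, 631, 648, 632, 633, 632]  (not all equal)
t=11: [650, 652, 648, 652, 649, 639, 652, 652, 639, 652, 639, 652, 651, 652]  (not all equal)
t=12: [637, 635, 638, 635, 637, 646, 635, 635, 646, 635, 646, 635, 636, 635]  (not all equal)
t=13: [648, 648, 647, 649, 647, 640, 649, 648, 640, 649, 640, 649, 648, 649]  (not all equal)
t=14: [639, 639, 639, 638, 639, 645, 638, 639, 645, 638, 645, 638, 639, 638]  (not all equal)
t=15: [646, 646, 646, 647, 646, 641, 647, 646, 641, 647, 641, 647, 646, 647]  (not all equal)
t=16: [640, 640, 640, 639, 640, 644, 639, 640, 644, 639, 644, 639, 640, 639]  (not all equal)
t=17: [645, 645, 645, 646, 645, 642, 646, 645, 642, 646, 642, 646, 645, 646]  (not all equal)
t=18: [641, 641, 641, 640, 641, 643, 640, 641, 643, 640, 643, 640, 641, 640]  (not all equal)
t=19: [644, 644, 644, 645, 644, 643, 645, 644, 643, 645, 643, 645, 644, 645]  (not all equal)
t=20: [642, 642, 642, 641, 642, 643, 641, 642, 643, 641, 643, 641, 642, 641]  (not all equal)
t=21: [643, 643, 643, 644, 643, 643, 644, 643, 643, 644, 643, 644, 643, 644]  (not all equal)
t=22: [643, 643, 643, 642, 643, 643, 642, 643, 643, 642, 643, 642, 643, 642]  (not all equal)
t=23: [643, 643, 643, 643, 643, 643, 643, 643, 643, 643, 643, 643, 643, 643]  (all equal)

Answer: 23
Key observation: Synchronization is absorbing here: once all oscillators are equal they stay equal, and step 23 is the first all-equal step.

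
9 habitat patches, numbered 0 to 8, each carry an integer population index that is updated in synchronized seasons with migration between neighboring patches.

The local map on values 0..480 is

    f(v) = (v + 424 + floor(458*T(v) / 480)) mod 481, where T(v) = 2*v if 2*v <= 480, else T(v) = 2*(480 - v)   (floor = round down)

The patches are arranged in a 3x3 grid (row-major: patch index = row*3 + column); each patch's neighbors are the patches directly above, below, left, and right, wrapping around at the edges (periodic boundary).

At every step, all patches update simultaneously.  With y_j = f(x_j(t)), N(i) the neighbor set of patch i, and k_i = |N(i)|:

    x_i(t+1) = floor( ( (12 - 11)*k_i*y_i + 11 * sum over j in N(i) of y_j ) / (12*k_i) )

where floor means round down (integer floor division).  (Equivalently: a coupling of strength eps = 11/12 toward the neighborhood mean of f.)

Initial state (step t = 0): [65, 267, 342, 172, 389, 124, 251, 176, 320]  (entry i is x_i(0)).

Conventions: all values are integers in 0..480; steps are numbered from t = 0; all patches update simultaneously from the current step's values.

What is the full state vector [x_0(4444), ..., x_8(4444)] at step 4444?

Answer: [452, 452, 452, 452, 452, 452, 452, 452, 452]
Key observation: The state at step 28, [452, 452, 452, 452, 452, 452, 452, 452, 452], reappears at step 30: the system is in a cycle of period 2 from step 28 on.  Therefore the state at step 4444 equals the state at step 28 + ((4444 - 28) mod 2) = 28, which is [452, 452, 452, 452, 452, 452, 452, 452, 452].

Derivation:
t=0: [65, 267, 342, 172, 389, 124, 251, 176, 320]
t=1: [193, 166, 156, 176, 307, 167, 268, 128, 230]
t=2: [324, 226, 263, 194, 379, 282, 222, 206, 302]
t=3: [96, 82, 109, 81, 77, 79, 71, 88, 106]
t=4: [194, 208, 210, 177, 180, 210, 206, 187, 199]
t=5: [152, 135, 52, 181, 176, 243, 126, 145, 51]
t=6: [308, 325, 229, 338, 341, 267, 325, 302, 219]
t=7: [91, 97, 105, 93, 95, 94, 91, 84, 110]
t=8: [221, 216, 229, 212, 210, 233, 216, 224, 218]
t=9: [97, 103, 108, 99, 102, 97, 97, 89, 115]
t=10: [237, 231, 243, 228, 225, 248, 232, 242, 231]
t=11: [138, 144, 143, 137, 139, 134, 141, 131, 149]
t=12: [352, 344, 353, 343, 339, 353, 346, 356, 344]
t=13: [62, 60, 60, 62, 61, 63, 60, 64, 58]
t=14: [118, 121, 119, 121, 123, 118, 121, 117, 121]
t=15: [292, 289, 289, 291, 290, 293, 289, 294, 288]
t=16: [114, 112, 113, 113, 112, 114, 112, 114, 113]
t=17: [269, 271, 271, 271, 271, 270, 272, 269, 271]
t=18: [130, 131, 131, 131, 131, 131, 131, 130, 131]
t=19: [322, 322, 322, 322, 322, 323, 322, 322, 322]
t=20: [85, 85, 84, 84, 84, 84, 85, 85, 84]
t=21: [188, 188, 188, 188, 188, 187, 188, 188, 188]
t=22: [8, 8, 7, 7, 7, 7, 8, 8, 7]
t=23: [445, 445, 445, 445, 445, 444, 445, 445, 445]
t=24: [454, 454, 454, 454, 454, 454, 454, 454, 454]
t=25: [446, 446, 446, 446, 446, 446, 446, 446, 446]
t=26: [453, 453, 453, 453, 453, 453, 453, 453, 453]
t=27: [447, 447, 447, 447, 447, 447, 447, 447, 447]
t=28: [452, 452, 452, 452, 452, 452, 452, 452, 452]
t=29: [448, 448, 448, 448, 448, 448, 448, 448, 448]
t=30: [452, 452, 452, 452, 452, 452, 452, 452, 452]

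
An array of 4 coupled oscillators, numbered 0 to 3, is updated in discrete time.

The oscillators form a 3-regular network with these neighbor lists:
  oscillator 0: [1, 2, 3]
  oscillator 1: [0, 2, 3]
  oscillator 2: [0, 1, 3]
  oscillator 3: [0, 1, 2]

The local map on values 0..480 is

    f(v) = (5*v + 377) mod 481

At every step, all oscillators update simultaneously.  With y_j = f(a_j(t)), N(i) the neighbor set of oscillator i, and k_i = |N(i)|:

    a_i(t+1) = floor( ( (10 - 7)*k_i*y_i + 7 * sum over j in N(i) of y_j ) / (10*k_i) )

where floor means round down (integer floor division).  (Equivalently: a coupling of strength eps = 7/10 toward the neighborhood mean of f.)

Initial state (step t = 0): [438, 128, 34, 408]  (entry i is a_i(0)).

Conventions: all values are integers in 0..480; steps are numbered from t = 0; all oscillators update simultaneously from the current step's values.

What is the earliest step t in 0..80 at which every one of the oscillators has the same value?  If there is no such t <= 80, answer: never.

Answer: 4
Key observation: Synchronization is absorbing here: once all oscillators are equal they stay equal, and step 4 is the first all-equal step.

Derivation:
t=0: [438, 128, 34, 408]  (not all equal)
t=1: [79, 72, 73, 69]  (not all equal)
t=2: [264, 261, 262, 260]  (not all equal)
t=3: [243, 242, 242, 242]  (not all equal)
t=4: [145, 145, 145, 145]  (all equal)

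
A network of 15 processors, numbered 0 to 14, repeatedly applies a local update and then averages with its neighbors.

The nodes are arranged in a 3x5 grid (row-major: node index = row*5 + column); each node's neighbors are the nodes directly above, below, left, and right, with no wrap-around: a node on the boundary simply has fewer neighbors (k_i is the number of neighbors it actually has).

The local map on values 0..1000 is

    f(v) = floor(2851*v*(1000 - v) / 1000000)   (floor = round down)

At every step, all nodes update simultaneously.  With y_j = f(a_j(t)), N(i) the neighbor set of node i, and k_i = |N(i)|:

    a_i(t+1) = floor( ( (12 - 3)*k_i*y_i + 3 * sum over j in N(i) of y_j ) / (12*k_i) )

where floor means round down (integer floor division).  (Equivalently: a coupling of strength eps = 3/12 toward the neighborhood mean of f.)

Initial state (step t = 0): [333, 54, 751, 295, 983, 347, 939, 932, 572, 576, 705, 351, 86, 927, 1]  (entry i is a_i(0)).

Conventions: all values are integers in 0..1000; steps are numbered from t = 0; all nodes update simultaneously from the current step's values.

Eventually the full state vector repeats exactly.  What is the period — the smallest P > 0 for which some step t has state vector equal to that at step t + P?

Simulating step by step:
t=0: [333, 54, 751, 295, 983, 347, 939, 932, 572, 576, 705, 351, 86, 927, 1]
t=1: [573, 219, 476, 550, 196, 600, 223, 236, 626, 584, 605, 568, 253, 220, 112]
t=2: [669, 523, 675, 681, 511, 668, 518, 536, 650, 635, 683, 666, 545, 490, 359]
t=3: [641, 697, 638, 629, 693, 637, 701, 699, 654, 663, 621, 645, 700, 701, 663]
t=4: [649, 610, 649, 657, 617, 654, 604, 605, 639, 635, 667, 644, 602, 604, 632]
t=5: [652, 673, 653, 646, 667, 647, 676, 677, 659, 661, 637, 656, 680, 677, 664]
t=6: [644, 629, 642, 648, 635, 649, 627, 625, 638, 637, 656, 640, 622, 625, 634]
t=7: [654, 663, 656, 651, 658, 650, 664, 666, 658, 659, 645, 656, 668, 666, 661]
t=8: [644, 638, 642, 645, 641, 647, 637, 635, 640, 640, 650, 642, 633, 634, 637]
t=9: [653, 657, 655, 652, 655, 651, 658, 659, 656, 656, 649, 655, 661, 660, 658]
t=10: [645, 642, 643, 645, 644, 646, 641, 640, 642, 642, 648, 643, 638, 639, 641]
t=11: [652, 654, 654, 652, 653, 651, 655, 655, 655, 654, 650, 654, 657, 656, 656]
t=12: [646, 645, 645, 645, 645, 646, 644, 643, 644, 644, 647, 644, 642, 643, 643]
t=13: [651, 652, 652, 652, 652, 651, 652, 653, 653, 653, 651, 653, 654, 654, 653]
t=14: [646, 646, 646, 646, 646, 646, 646, 645, 645, 646, 646, 646, 645, 645, 645]
t=15: [651, 651, 651, 651, 651, 651, 651, 651, 651, 651, 651, 651, 651, 652, 651]
t=16: [647, 647, 647, 647, 647, 647, 647, 647, 646, 647, 647, 647, 646, 646, 646]
t=17: [651, 651, 651, 651, 651, 651, 651, 651, 651, 651, 651, 651, 651, 651, 651]
t=18: [647, 647, 647, 647, 647, 647, 647, 647, 647, 647, 647, 647, 647, 647, 647]
t=19: [651, 651, 651, 651, 651, 651, 651, 651, 651, 651, 651, 651, 651, 651, 651]

Answer: 2
Key observation: The state at step 17, [651, 651, 651, 651, 651, 651, 651, 651, 651, 651, 651, 651, 651, 651, 651], reappears at step 19 — and no state repeats earlier — so the cycle the system enters has period 2.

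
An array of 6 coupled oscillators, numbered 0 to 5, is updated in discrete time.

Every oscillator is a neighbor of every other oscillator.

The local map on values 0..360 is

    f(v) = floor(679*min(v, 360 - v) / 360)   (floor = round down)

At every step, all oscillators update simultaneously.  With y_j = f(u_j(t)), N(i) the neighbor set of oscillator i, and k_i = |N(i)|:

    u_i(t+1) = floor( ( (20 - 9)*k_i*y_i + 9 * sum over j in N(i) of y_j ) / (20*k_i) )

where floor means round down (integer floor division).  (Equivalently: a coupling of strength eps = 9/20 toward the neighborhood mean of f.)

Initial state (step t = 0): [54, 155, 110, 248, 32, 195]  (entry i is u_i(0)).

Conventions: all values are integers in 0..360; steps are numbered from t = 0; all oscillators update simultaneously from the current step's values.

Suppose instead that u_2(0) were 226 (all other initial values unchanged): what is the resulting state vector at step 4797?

Answer: [190, 191, 191, 190, 191, 192]
Key observation: The state at step 24, [145, 146, 146, 145, 146, 147], reappears at step 32: the system is in a cycle of period 8 from step 24 on.  Therefore the state at step 4797 equals the state at step 24 + ((4797 - 24) mod 8) = 29, which is [190, 191, 191, 190, 191, 192].

Derivation:
t=0: [54, 155, 226, 248, 32, 195]
t=1: [156, 244, 226, 207, 138, 253]
t=2: [271, 236, 252, 268, 255, 228]
t=3: [186, 217, 203, 189, 201, 224]
t=4: [310, 283, 295, 307, 296, 277]
t=5: [109, 132, 122, 111, 121, 138]
t=6: [218, 238, 230, 220, 229, 243]
t=7: [255, 238, 245, 254, 246, 233]
t=8: [207, 222, 216, 208, 215, 226]
t=9: [279, 266, 271, 278, 272, 262]
t=10: [159, 171, 166, 160, 165, 174]
t=11: [306, 316, 312, 307, 311, 319]
t=12: [95, 86, 90, 94, 91, 84]
t=13: [173, 165, 169, 172, 170, 164]
t=14: [321, 314, 318, 320, 318, 313]
t=15: [76, 82, 79, 77, 79, 83]
t=16: [146, 151, 149, 147, 149, 152]
t=17: [278, 282, 280, 278, 280, 283]
t=18: [151, 148, 150, 151, 150, 147]
t=19: [282, 280, 281, 282, 281, 279]
t=20: [148, 149, 149, 148, 149, 150]
t=21: [279, 280, 280, 279, 280, 281]
t=22: [151, 150, 150, 151, 150, 149]
t=23: [283, 282, 282, 283, 282, 281]
t=24: [145, 146, 146, 145, 146, 147]
t=25: [273, 274, 274, 273, 274, 275]
t=26: [163, 162, 162, 163, 162, 161]
t=27: [306, 305, 305, 306, 305, 304]
t=28: [101, 102, 102, 101, 102, 103]
t=29: [190, 191, 191, 190, 191, 192]
t=30: [319, 318, 318, 319, 318, 317]
t=31: [77, 78, 78, 77, 78, 79]
t=32: [145, 146, 146, 145, 146, 147]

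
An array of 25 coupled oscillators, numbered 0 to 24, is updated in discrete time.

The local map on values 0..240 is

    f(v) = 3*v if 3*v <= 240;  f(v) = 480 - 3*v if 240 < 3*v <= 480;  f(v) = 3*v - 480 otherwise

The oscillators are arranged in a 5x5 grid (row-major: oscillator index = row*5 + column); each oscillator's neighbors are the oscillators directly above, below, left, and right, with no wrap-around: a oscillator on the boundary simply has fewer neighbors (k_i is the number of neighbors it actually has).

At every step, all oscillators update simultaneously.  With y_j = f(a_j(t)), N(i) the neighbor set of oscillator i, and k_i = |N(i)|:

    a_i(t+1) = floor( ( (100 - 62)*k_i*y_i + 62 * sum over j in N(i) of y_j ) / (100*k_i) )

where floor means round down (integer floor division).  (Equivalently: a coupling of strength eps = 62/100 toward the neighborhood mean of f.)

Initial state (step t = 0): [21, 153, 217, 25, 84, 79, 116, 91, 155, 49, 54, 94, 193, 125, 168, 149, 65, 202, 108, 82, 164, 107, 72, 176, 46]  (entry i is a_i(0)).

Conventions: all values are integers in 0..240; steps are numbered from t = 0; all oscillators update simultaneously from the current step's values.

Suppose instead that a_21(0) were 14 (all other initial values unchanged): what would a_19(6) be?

Simulating step by step:
t=0: [21, 153, 217, 25, 84, 79, 116, 91, 155, 49, 54, 94, 193, 125, 168, 149, 65, 202, 108, 82, 164, 14, 72, 176, 46]
t=1: [103, 83, 127, 114, 155, 163, 152, 143, 88, 111, 158, 166, 136, 85, 109, 88, 135, 151, 138, 154, 27, 103, 126, 123, 139]
t=2: [139, 148, 124, 120, 94, 44, 57, 83, 169, 135, 52, 34, 77, 164, 138, 115, 95, 59, 84, 65, 150, 118, 102, 89, 63]
t=3: [76, 84, 121, 114, 135, 130, 142, 171, 78, 88, 135, 155, 168, 90, 83, 130, 157, 195, 179, 173, 92, 130, 172, 203, 198]
t=4: [185, 169, 126, 140, 138, 107, 77, 79, 181, 193, 68, 30, 65, 164, 183, 93, 49, 59, 96, 97, 133, 85, 80, 91, 95]
t=5: [86, 94, 105, 70, 74, 165, 167, 181, 87, 78, 170, 154, 154, 85, 88, 165, 163, 187, 163, 166, 162, 182, 217, 208, 196]
t=6: [150, 159, 160, 205, 222, 62, 53, 89, 196, 224, 21, 18, 66, 157, 180, 15, 31, 62, 75, 75, 27, 63, 125, 114, 91]

Answer: a_19(6) = 75
Key observation: This trace re-runs the system from the modified initial state.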